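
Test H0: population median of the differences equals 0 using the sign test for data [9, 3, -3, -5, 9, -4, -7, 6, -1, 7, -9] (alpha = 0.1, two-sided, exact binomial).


Step 1: Discard zero differences. Original n = 11; n_eff = number of nonzero differences = 11.
Nonzero differences (with sign): +9, +3, -3, -5, +9, -4, -7, +6, -1, +7, -9
Step 2: Count signs: positive = 5, negative = 6.
Step 3: Under H0: P(positive) = 0.5, so the number of positives S ~ Bin(11, 0.5).
Step 4: Two-sided exact p-value = sum of Bin(11,0.5) probabilities at or below the observed probability = 1.000000.
Step 5: alpha = 0.1. fail to reject H0.

n_eff = 11, pos = 5, neg = 6, p = 1.000000, fail to reject H0.


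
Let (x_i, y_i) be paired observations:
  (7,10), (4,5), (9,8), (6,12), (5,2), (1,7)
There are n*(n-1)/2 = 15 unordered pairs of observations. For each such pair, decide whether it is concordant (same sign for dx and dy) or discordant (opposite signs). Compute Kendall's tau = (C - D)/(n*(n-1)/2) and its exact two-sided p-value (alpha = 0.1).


Step 1: Enumerate the 15 unordered pairs (i,j) with i<j and classify each by sign(x_j-x_i) * sign(y_j-y_i).
  (1,2):dx=-3,dy=-5->C; (1,3):dx=+2,dy=-2->D; (1,4):dx=-1,dy=+2->D; (1,5):dx=-2,dy=-8->C
  (1,6):dx=-6,dy=-3->C; (2,3):dx=+5,dy=+3->C; (2,4):dx=+2,dy=+7->C; (2,5):dx=+1,dy=-3->D
  (2,6):dx=-3,dy=+2->D; (3,4):dx=-3,dy=+4->D; (3,5):dx=-4,dy=-6->C; (3,6):dx=-8,dy=-1->C
  (4,5):dx=-1,dy=-10->C; (4,6):dx=-5,dy=-5->C; (5,6):dx=-4,dy=+5->D
Step 2: C = 9, D = 6, total pairs = 15.
Step 3: tau = (C - D)/(n(n-1)/2) = (9 - 6)/15 = 0.200000.
Step 4: Exact two-sided p-value (enumerate n! = 720 permutations of y under H0): p = 0.719444.
Step 5: alpha = 0.1. fail to reject H0.

tau_b = 0.2000 (C=9, D=6), p = 0.719444, fail to reject H0.


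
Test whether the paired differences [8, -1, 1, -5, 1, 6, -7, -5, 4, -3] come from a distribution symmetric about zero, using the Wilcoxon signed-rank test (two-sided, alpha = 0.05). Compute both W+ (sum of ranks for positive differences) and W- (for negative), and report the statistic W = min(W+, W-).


Step 1: Drop any zero differences (none here) and take |d_i|.
|d| = [8, 1, 1, 5, 1, 6, 7, 5, 4, 3]
Step 2: Midrank |d_i| (ties get averaged ranks).
ranks: |8|->10, |1|->2, |1|->2, |5|->6.5, |1|->2, |6|->8, |7|->9, |5|->6.5, |4|->5, |3|->4
Step 3: Attach original signs; sum ranks with positive sign and with negative sign.
W+ = 10 + 2 + 2 + 8 + 5 = 27
W- = 2 + 6.5 + 9 + 6.5 + 4 = 28
(Check: W+ + W- = 55 should equal n(n+1)/2 = 55.)
Step 4: Test statistic W = min(W+, W-) = 27.
Step 5: Ties in |d|, so use the tie-corrected normal approximation.
        E[W] = n(n+1)/4 = 10*11/4 = 27.5.
        Tie groups: |d|=1 (t=3), |d|=5 (t=2); sum(t^3 - t) = 30.
        Var[W] = n(n+1)(2n+1)/24 - sum(t^3-t)/48 = 2310/24 - 30/48 = 95.625.
        z = (W - E[W]) / sqrt(Var[W]) = (27 - 27.5) / 9.7788 = -0.0511.
        Two-sided p = 2*Phi(z) = 0.959221.
Step 6: alpha = 0.05. fail to reject H0.

W+ = 27, W- = 28, W = min = 27, p = 0.959221, fail to reject H0.


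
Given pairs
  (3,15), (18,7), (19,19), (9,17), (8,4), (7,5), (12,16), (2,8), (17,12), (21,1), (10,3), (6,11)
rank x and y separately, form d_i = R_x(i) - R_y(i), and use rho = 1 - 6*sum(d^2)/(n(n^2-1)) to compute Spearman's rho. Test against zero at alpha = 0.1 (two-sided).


Step 1: Rank x and y separately (midranks; no ties here).
rank(x): 3->2, 18->10, 19->11, 9->6, 8->5, 7->4, 12->8, 2->1, 17->9, 21->12, 10->7, 6->3
rank(y): 15->9, 7->5, 19->12, 17->11, 4->3, 5->4, 16->10, 8->6, 12->8, 1->1, 3->2, 11->7
Step 2: d_i = R_x(i) - R_y(i); compute d_i^2.
  (2-9)^2=49, (10-5)^2=25, (11-12)^2=1, (6-11)^2=25, (5-3)^2=4, (4-4)^2=0, (8-10)^2=4, (1-6)^2=25, (9-8)^2=1, (12-1)^2=121, (7-2)^2=25, (3-7)^2=16
sum(d^2) = 296.
Step 3: rho = 1 - 6*296 / (12*(12^2 - 1)) = 1 - 1776/1716 = -0.034965.
Step 4: Under H0, t = rho * sqrt((n-2)/(1-rho^2)) = -0.1106 ~ t(10).
Step 5: Two-sided p-value from the t-distribution with 10 df = 0.914093.
Step 6: alpha = 0.1. fail to reject H0.

rho = -0.0350, p = 0.914093, fail to reject H0 at alpha = 0.1.


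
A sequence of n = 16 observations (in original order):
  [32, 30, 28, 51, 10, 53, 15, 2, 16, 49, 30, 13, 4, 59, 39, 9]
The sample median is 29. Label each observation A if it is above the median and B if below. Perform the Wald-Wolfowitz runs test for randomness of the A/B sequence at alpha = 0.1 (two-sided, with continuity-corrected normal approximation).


Step 1: Compute median = 29; label A = above, B = below.
Labels in order: AABABABBBAABBAAB  (n_A = 8, n_B = 8)
Step 2: Count runs R = 10.
Step 3: Under H0 (random ordering), E[R] = 2*n_A*n_B/(n_A+n_B) + 1 = 2*8*8/16 + 1 = 9.0000.
        Var[R] = 2*n_A*n_B*(2*n_A*n_B - n_A - n_B) / ((n_A+n_B)^2 * (n_A+n_B-1)) = 14336/3840 = 3.7333.
        SD[R] = 1.9322.
Step 4: Continuity-corrected z = (R - 0.5 - E[R]) / SD[R] = (10 - 0.5 - 9.0000) / 1.9322 = 0.2588.
Step 5: Two-sided p-value via normal approximation = 2*(1 - Phi(|z|)) = 0.795809.
Step 6: alpha = 0.1. fail to reject H0.

R = 10, z = 0.2588, p = 0.795809, fail to reject H0.


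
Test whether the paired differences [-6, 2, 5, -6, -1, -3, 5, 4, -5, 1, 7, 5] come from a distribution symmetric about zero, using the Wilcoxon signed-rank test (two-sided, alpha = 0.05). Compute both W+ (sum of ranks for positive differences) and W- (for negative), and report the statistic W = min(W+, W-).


Step 1: Drop any zero differences (none here) and take |d_i|.
|d| = [6, 2, 5, 6, 1, 3, 5, 4, 5, 1, 7, 5]
Step 2: Midrank |d_i| (ties get averaged ranks).
ranks: |6|->10.5, |2|->3, |5|->7.5, |6|->10.5, |1|->1.5, |3|->4, |5|->7.5, |4|->5, |5|->7.5, |1|->1.5, |7|->12, |5|->7.5
Step 3: Attach original signs; sum ranks with positive sign and with negative sign.
W+ = 3 + 7.5 + 7.5 + 5 + 1.5 + 12 + 7.5 = 44
W- = 10.5 + 10.5 + 1.5 + 4 + 7.5 = 34
(Check: W+ + W- = 78 should equal n(n+1)/2 = 78.)
Step 4: Test statistic W = min(W+, W-) = 34.
Step 5: Ties in |d|, so use the tie-corrected normal approximation.
        E[W] = n(n+1)/4 = 12*13/4 = 39.
        Tie groups: |d|=1 (t=2), |d|=5 (t=4), |d|=6 (t=2); sum(t^3 - t) = 72.
        Var[W] = n(n+1)(2n+1)/24 - sum(t^3-t)/48 = 3900/24 - 72/48 = 161.
        z = (W - E[W]) / sqrt(Var[W]) = (34 - 39) / 12.6886 = -0.3941.
        Two-sided p = 2*Phi(z) = 0.693540.
Step 6: alpha = 0.05. fail to reject H0.

W+ = 44, W- = 34, W = min = 34, p = 0.693540, fail to reject H0.


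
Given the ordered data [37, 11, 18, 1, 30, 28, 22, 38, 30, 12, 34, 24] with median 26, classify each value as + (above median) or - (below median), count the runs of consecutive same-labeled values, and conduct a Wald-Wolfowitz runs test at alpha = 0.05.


Step 1: Compute median = 26; label A = above, B = below.
Labels in order: ABBBAABAABAB  (n_A = 6, n_B = 6)
Step 2: Count runs R = 8.
Step 3: Under H0 (random ordering), E[R] = 2*n_A*n_B/(n_A+n_B) + 1 = 2*6*6/12 + 1 = 7.0000.
        Var[R] = 2*n_A*n_B*(2*n_A*n_B - n_A - n_B) / ((n_A+n_B)^2 * (n_A+n_B-1)) = 4320/1584 = 2.7273.
        SD[R] = 1.6514.
Step 4: Continuity-corrected z = (R - 0.5 - E[R]) / SD[R] = (8 - 0.5 - 7.0000) / 1.6514 = 0.3028.
Step 5: Two-sided p-value via normal approximation = 2*(1 - Phi(|z|)) = 0.762069.
Step 6: alpha = 0.05. fail to reject H0.

R = 8, z = 0.3028, p = 0.762069, fail to reject H0.


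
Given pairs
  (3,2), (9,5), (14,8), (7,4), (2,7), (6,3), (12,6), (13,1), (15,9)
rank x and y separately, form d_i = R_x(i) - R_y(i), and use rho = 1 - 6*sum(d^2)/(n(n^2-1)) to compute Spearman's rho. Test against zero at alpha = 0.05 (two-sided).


Step 1: Rank x and y separately (midranks; no ties here).
rank(x): 3->2, 9->5, 14->8, 7->4, 2->1, 6->3, 12->6, 13->7, 15->9
rank(y): 2->2, 5->5, 8->8, 4->4, 7->7, 3->3, 6->6, 1->1, 9->9
Step 2: d_i = R_x(i) - R_y(i); compute d_i^2.
  (2-2)^2=0, (5-5)^2=0, (8-8)^2=0, (4-4)^2=0, (1-7)^2=36, (3-3)^2=0, (6-6)^2=0, (7-1)^2=36, (9-9)^2=0
sum(d^2) = 72.
Step 3: rho = 1 - 6*72 / (9*(9^2 - 1)) = 1 - 432/720 = 0.400000.
Step 4: Under H0, t = rho * sqrt((n-2)/(1-rho^2)) = 1.1547 ~ t(7).
Step 5: Two-sided p-value from the t-distribution with 7 df = 0.286105.
Step 6: alpha = 0.05. fail to reject H0.

rho = 0.4000, p = 0.286105, fail to reject H0 at alpha = 0.05.


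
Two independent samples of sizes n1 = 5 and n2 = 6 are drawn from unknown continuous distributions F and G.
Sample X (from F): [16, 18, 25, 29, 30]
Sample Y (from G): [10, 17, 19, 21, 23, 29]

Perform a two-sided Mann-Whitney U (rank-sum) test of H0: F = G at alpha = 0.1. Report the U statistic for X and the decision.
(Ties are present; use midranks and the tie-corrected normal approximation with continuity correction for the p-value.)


Step 1: Combine and sort all 11 observations; assign midranks.
sorted (value, group): (10,Y), (16,X), (17,Y), (18,X), (19,Y), (21,Y), (23,Y), (25,X), (29,X), (29,Y), (30,X)
ranks: 10->1, 16->2, 17->3, 18->4, 19->5, 21->6, 23->7, 25->8, 29->9.5, 29->9.5, 30->11
Step 2: Rank sum for X: R1 = 2 + 4 + 8 + 9.5 + 11 = 34.5.
Step 3: U_X = R1 - n1(n1+1)/2 = 34.5 - 5*6/2 = 34.5 - 15 = 19.5.
       U_Y = n1*n2 - U_X = 30 - 19.5 = 10.5.
Step 4: Ties are present, so use the tie-corrected normal approximation (with continuity correction) for the p-value.
Step 5: p-value = 0.464192; compare to alpha = 0.1. fail to reject H0.

U_X = 19.5, p = 0.464192, fail to reject H0 at alpha = 0.1.


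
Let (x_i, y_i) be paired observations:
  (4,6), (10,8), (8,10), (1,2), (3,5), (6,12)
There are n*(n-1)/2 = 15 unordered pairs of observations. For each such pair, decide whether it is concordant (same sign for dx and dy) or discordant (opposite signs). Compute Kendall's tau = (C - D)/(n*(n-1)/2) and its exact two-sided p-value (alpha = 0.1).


Step 1: Enumerate the 15 unordered pairs (i,j) with i<j and classify each by sign(x_j-x_i) * sign(y_j-y_i).
  (1,2):dx=+6,dy=+2->C; (1,3):dx=+4,dy=+4->C; (1,4):dx=-3,dy=-4->C; (1,5):dx=-1,dy=-1->C
  (1,6):dx=+2,dy=+6->C; (2,3):dx=-2,dy=+2->D; (2,4):dx=-9,dy=-6->C; (2,5):dx=-7,dy=-3->C
  (2,6):dx=-4,dy=+4->D; (3,4):dx=-7,dy=-8->C; (3,5):dx=-5,dy=-5->C; (3,6):dx=-2,dy=+2->D
  (4,5):dx=+2,dy=+3->C; (4,6):dx=+5,dy=+10->C; (5,6):dx=+3,dy=+7->C
Step 2: C = 12, D = 3, total pairs = 15.
Step 3: tau = (C - D)/(n(n-1)/2) = (12 - 3)/15 = 0.600000.
Step 4: Exact two-sided p-value (enumerate n! = 720 permutations of y under H0): p = 0.136111.
Step 5: alpha = 0.1. fail to reject H0.

tau_b = 0.6000 (C=12, D=3), p = 0.136111, fail to reject H0.


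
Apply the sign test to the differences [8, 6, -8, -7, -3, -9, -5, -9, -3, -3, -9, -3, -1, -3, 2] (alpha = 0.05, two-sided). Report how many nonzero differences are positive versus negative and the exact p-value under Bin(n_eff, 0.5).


Step 1: Discard zero differences. Original n = 15; n_eff = number of nonzero differences = 15.
Nonzero differences (with sign): +8, +6, -8, -7, -3, -9, -5, -9, -3, -3, -9, -3, -1, -3, +2
Step 2: Count signs: positive = 3, negative = 12.
Step 3: Under H0: P(positive) = 0.5, so the number of positives S ~ Bin(15, 0.5).
Step 4: Two-sided exact p-value = sum of Bin(15,0.5) probabilities at or below the observed probability = 0.035156.
Step 5: alpha = 0.05. reject H0.

n_eff = 15, pos = 3, neg = 12, p = 0.035156, reject H0.


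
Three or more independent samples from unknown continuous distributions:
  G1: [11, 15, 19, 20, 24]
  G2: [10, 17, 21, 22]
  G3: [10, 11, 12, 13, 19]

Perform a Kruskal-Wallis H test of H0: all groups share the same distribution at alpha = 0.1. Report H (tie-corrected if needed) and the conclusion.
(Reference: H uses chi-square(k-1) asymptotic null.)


Step 1: Combine all N = 14 observations and assign midranks.
sorted (value, group, rank): (10,G2,1.5), (10,G3,1.5), (11,G1,3.5), (11,G3,3.5), (12,G3,5), (13,G3,6), (15,G1,7), (17,G2,8), (19,G1,9.5), (19,G3,9.5), (20,G1,11), (21,G2,12), (22,G2,13), (24,G1,14)
Step 2: Sum ranks within each group.
R_1 = 45 (n_1 = 5)
R_2 = 34.5 (n_2 = 4)
R_3 = 25.5 (n_3 = 5)
Step 3: H = 12/(N(N+1)) * sum(R_i^2/n_i) - 3(N+1)
     = 12/(14*15) * (45^2/5 + 34.5^2/4 + 25.5^2/5) - 3*15
     = 0.057143 * 832.612 - 45
     = 2.577857.
Step 4: Ties present; correction factor C = 1 - 18/(14^3 - 14) = 0.993407. Corrected H = 2.577857 / 0.993407 = 2.594967.
Step 5: Under H0, H ~ chi^2(2); p-value = 0.273219.
Step 6: alpha = 0.1. fail to reject H0.

H = 2.5950, df = 2, p = 0.273219, fail to reject H0.


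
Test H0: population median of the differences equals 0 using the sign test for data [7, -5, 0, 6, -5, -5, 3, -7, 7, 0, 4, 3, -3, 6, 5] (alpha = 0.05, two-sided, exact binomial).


Step 1: Discard zero differences. Original n = 15; n_eff = number of nonzero differences = 13.
Nonzero differences (with sign): +7, -5, +6, -5, -5, +3, -7, +7, +4, +3, -3, +6, +5
Step 2: Count signs: positive = 8, negative = 5.
Step 3: Under H0: P(positive) = 0.5, so the number of positives S ~ Bin(13, 0.5).
Step 4: Two-sided exact p-value = sum of Bin(13,0.5) probabilities at or below the observed probability = 0.581055.
Step 5: alpha = 0.05. fail to reject H0.

n_eff = 13, pos = 8, neg = 5, p = 0.581055, fail to reject H0.


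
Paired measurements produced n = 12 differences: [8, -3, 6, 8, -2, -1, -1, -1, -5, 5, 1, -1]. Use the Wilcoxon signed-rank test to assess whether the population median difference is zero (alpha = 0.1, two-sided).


Step 1: Drop any zero differences (none here) and take |d_i|.
|d| = [8, 3, 6, 8, 2, 1, 1, 1, 5, 5, 1, 1]
Step 2: Midrank |d_i| (ties get averaged ranks).
ranks: |8|->11.5, |3|->7, |6|->10, |8|->11.5, |2|->6, |1|->3, |1|->3, |1|->3, |5|->8.5, |5|->8.5, |1|->3, |1|->3
Step 3: Attach original signs; sum ranks with positive sign and with negative sign.
W+ = 11.5 + 10 + 11.5 + 8.5 + 3 = 44.5
W- = 7 + 6 + 3 + 3 + 3 + 8.5 + 3 = 33.5
(Check: W+ + W- = 78 should equal n(n+1)/2 = 78.)
Step 4: Test statistic W = min(W+, W-) = 33.5.
Step 5: Ties in |d|, so use the tie-corrected normal approximation.
        E[W] = n(n+1)/4 = 12*13/4 = 39.
        Tie groups: |d|=1 (t=5), |d|=5 (t=2), |d|=8 (t=2); sum(t^3 - t) = 132.
        Var[W] = n(n+1)(2n+1)/24 - sum(t^3-t)/48 = 3900/24 - 132/48 = 159.75.
        z = (W - E[W]) / sqrt(Var[W]) = (33.5 - 39) / 12.6392 = -0.4352.
        Two-sided p = 2*Phi(z) = 0.663451.
Step 6: alpha = 0.1. fail to reject H0.

W+ = 44.5, W- = 33.5, W = min = 33.5, p = 0.663451, fail to reject H0.


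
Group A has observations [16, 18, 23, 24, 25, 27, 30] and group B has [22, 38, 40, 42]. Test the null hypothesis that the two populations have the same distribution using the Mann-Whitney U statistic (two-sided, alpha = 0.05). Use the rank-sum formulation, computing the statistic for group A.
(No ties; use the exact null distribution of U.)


Step 1: Combine and sort all 11 observations; assign midranks.
sorted (value, group): (16,X), (18,X), (22,Y), (23,X), (24,X), (25,X), (27,X), (30,X), (38,Y), (40,Y), (42,Y)
ranks: 16->1, 18->2, 22->3, 23->4, 24->5, 25->6, 27->7, 30->8, 38->9, 40->10, 42->11
Step 2: Rank sum for X: R1 = 1 + 2 + 4 + 5 + 6 + 7 + 8 = 33.
Step 3: U_X = R1 - n1(n1+1)/2 = 33 - 7*8/2 = 33 - 28 = 5.
       U_Y = n1*n2 - U_X = 28 - 5 = 23.
Step 4: No ties, so the exact null distribution of U (based on enumerating the C(11,7) = 330 equally likely rank assignments) gives the two-sided p-value.
Step 5: p-value = 0.109091; compare to alpha = 0.05. fail to reject H0.

U_X = 5, p = 0.109091, fail to reject H0 at alpha = 0.05.


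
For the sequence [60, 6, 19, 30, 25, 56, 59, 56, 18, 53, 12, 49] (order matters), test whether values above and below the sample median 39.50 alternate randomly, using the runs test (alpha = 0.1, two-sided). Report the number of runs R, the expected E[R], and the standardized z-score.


Step 1: Compute median = 39.50; label A = above, B = below.
Labels in order: ABBBBAAABABA  (n_A = 6, n_B = 6)
Step 2: Count runs R = 7.
Step 3: Under H0 (random ordering), E[R] = 2*n_A*n_B/(n_A+n_B) + 1 = 2*6*6/12 + 1 = 7.0000.
        Var[R] = 2*n_A*n_B*(2*n_A*n_B - n_A - n_B) / ((n_A+n_B)^2 * (n_A+n_B-1)) = 4320/1584 = 2.7273.
        SD[R] = 1.6514.
Step 4: R = E[R], so z = 0 with no continuity correction.
Step 5: Two-sided p-value via normal approximation = 2*(1 - Phi(|z|)) = 1.000000.
Step 6: alpha = 0.1. fail to reject H0.

R = 7, z = 0.0000, p = 1.000000, fail to reject H0.


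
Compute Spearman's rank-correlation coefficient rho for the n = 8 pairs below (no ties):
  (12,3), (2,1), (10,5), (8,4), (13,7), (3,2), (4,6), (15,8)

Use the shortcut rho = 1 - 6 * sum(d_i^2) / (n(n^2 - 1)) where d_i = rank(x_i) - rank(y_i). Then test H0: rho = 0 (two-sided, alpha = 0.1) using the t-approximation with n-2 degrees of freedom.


Step 1: Rank x and y separately (midranks; no ties here).
rank(x): 12->6, 2->1, 10->5, 8->4, 13->7, 3->2, 4->3, 15->8
rank(y): 3->3, 1->1, 5->5, 4->4, 7->7, 2->2, 6->6, 8->8
Step 2: d_i = R_x(i) - R_y(i); compute d_i^2.
  (6-3)^2=9, (1-1)^2=0, (5-5)^2=0, (4-4)^2=0, (7-7)^2=0, (2-2)^2=0, (3-6)^2=9, (8-8)^2=0
sum(d^2) = 18.
Step 3: rho = 1 - 6*18 / (8*(8^2 - 1)) = 1 - 108/504 = 0.785714.
Step 4: Under H0, t = rho * sqrt((n-2)/(1-rho^2)) = 3.1113 ~ t(6).
Step 5: Two-sided p-value from the t-distribution with 6 df = 0.020815.
Step 6: alpha = 0.1. reject H0.

rho = 0.7857, p = 0.020815, reject H0 at alpha = 0.1.


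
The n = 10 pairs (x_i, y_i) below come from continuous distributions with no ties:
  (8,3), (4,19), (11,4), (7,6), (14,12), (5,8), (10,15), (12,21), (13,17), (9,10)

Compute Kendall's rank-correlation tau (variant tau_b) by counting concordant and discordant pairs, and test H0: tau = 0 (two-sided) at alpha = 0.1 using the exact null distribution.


Step 1: Enumerate the 45 unordered pairs (i,j) with i<j and classify each by sign(x_j-x_i) * sign(y_j-y_i).
  (1,2):dx=-4,dy=+16->D; (1,3):dx=+3,dy=+1->C; (1,4):dx=-1,dy=+3->D; (1,5):dx=+6,dy=+9->C
  (1,6):dx=-3,dy=+5->D; (1,7):dx=+2,dy=+12->C; (1,8):dx=+4,dy=+18->C; (1,9):dx=+5,dy=+14->C
  (1,10):dx=+1,dy=+7->C; (2,3):dx=+7,dy=-15->D; (2,4):dx=+3,dy=-13->D; (2,5):dx=+10,dy=-7->D
  (2,6):dx=+1,dy=-11->D; (2,7):dx=+6,dy=-4->D; (2,8):dx=+8,dy=+2->C; (2,9):dx=+9,dy=-2->D
  (2,10):dx=+5,dy=-9->D; (3,4):dx=-4,dy=+2->D; (3,5):dx=+3,dy=+8->C; (3,6):dx=-6,dy=+4->D
  (3,7):dx=-1,dy=+11->D; (3,8):dx=+1,dy=+17->C; (3,9):dx=+2,dy=+13->C; (3,10):dx=-2,dy=+6->D
  (4,5):dx=+7,dy=+6->C; (4,6):dx=-2,dy=+2->D; (4,7):dx=+3,dy=+9->C; (4,8):dx=+5,dy=+15->C
  (4,9):dx=+6,dy=+11->C; (4,10):dx=+2,dy=+4->C; (5,6):dx=-9,dy=-4->C; (5,7):dx=-4,dy=+3->D
  (5,8):dx=-2,dy=+9->D; (5,9):dx=-1,dy=+5->D; (5,10):dx=-5,dy=-2->C; (6,7):dx=+5,dy=+7->C
  (6,8):dx=+7,dy=+13->C; (6,9):dx=+8,dy=+9->C; (6,10):dx=+4,dy=+2->C; (7,8):dx=+2,dy=+6->C
  (7,9):dx=+3,dy=+2->C; (7,10):dx=-1,dy=-5->C; (8,9):dx=+1,dy=-4->D; (8,10):dx=-3,dy=-11->C
  (9,10):dx=-4,dy=-7->C
Step 2: C = 26, D = 19, total pairs = 45.
Step 3: tau = (C - D)/(n(n-1)/2) = (26 - 19)/45 = 0.155556.
Step 4: Exact two-sided p-value (enumerate n! = 3628800 permutations of y under H0): p = 0.600654.
Step 5: alpha = 0.1. fail to reject H0.

tau_b = 0.1556 (C=26, D=19), p = 0.600654, fail to reject H0.


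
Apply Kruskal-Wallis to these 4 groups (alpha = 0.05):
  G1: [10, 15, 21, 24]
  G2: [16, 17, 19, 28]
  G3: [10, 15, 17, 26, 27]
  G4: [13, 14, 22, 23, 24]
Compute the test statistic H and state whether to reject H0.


Step 1: Combine all N = 18 observations and assign midranks.
sorted (value, group, rank): (10,G1,1.5), (10,G3,1.5), (13,G4,3), (14,G4,4), (15,G1,5.5), (15,G3,5.5), (16,G2,7), (17,G2,8.5), (17,G3,8.5), (19,G2,10), (21,G1,11), (22,G4,12), (23,G4,13), (24,G1,14.5), (24,G4,14.5), (26,G3,16), (27,G3,17), (28,G2,18)
Step 2: Sum ranks within each group.
R_1 = 32.5 (n_1 = 4)
R_2 = 43.5 (n_2 = 4)
R_3 = 48.5 (n_3 = 5)
R_4 = 46.5 (n_4 = 5)
Step 3: H = 12/(N(N+1)) * sum(R_i^2/n_i) - 3(N+1)
     = 12/(18*19) * (32.5^2/4 + 43.5^2/4 + 48.5^2/5 + 46.5^2/5) - 3*19
     = 0.035088 * 1640.03 - 57
     = 0.544737.
Step 4: Ties present; correction factor C = 1 - 24/(18^3 - 18) = 0.995872. Corrected H = 0.544737 / 0.995872 = 0.546995.
Step 5: Under H0, H ~ chi^2(3); p-value = 0.908452.
Step 6: alpha = 0.05. fail to reject H0.

H = 0.5470, df = 3, p = 0.908452, fail to reject H0.


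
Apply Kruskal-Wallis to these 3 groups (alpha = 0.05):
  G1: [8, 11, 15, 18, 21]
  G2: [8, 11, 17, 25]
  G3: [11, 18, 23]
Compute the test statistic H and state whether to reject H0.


Step 1: Combine all N = 12 observations and assign midranks.
sorted (value, group, rank): (8,G1,1.5), (8,G2,1.5), (11,G1,4), (11,G2,4), (11,G3,4), (15,G1,6), (17,G2,7), (18,G1,8.5), (18,G3,8.5), (21,G1,10), (23,G3,11), (25,G2,12)
Step 2: Sum ranks within each group.
R_1 = 30 (n_1 = 5)
R_2 = 24.5 (n_2 = 4)
R_3 = 23.5 (n_3 = 3)
Step 3: H = 12/(N(N+1)) * sum(R_i^2/n_i) - 3(N+1)
     = 12/(12*13) * (30^2/5 + 24.5^2/4 + 23.5^2/3) - 3*13
     = 0.076923 * 514.146 - 39
     = 0.549679.
Step 4: Ties present; correction factor C = 1 - 36/(12^3 - 12) = 0.979021. Corrected H = 0.549679 / 0.979021 = 0.561458.
Step 5: Under H0, H ~ chi^2(2); p-value = 0.755233.
Step 6: alpha = 0.05. fail to reject H0.

H = 0.5615, df = 2, p = 0.755233, fail to reject H0.


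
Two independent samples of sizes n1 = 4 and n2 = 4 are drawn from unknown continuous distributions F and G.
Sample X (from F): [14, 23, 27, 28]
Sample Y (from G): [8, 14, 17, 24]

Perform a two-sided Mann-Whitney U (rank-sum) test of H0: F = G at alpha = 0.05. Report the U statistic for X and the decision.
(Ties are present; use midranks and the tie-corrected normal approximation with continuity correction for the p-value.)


Step 1: Combine and sort all 8 observations; assign midranks.
sorted (value, group): (8,Y), (14,X), (14,Y), (17,Y), (23,X), (24,Y), (27,X), (28,X)
ranks: 8->1, 14->2.5, 14->2.5, 17->4, 23->5, 24->6, 27->7, 28->8
Step 2: Rank sum for X: R1 = 2.5 + 5 + 7 + 8 = 22.5.
Step 3: U_X = R1 - n1(n1+1)/2 = 22.5 - 4*5/2 = 22.5 - 10 = 12.5.
       U_Y = n1*n2 - U_X = 16 - 12.5 = 3.5.
Step 4: Ties are present, so use the tie-corrected normal approximation (with continuity correction) for the p-value.
Step 5: p-value = 0.245383; compare to alpha = 0.05. fail to reject H0.

U_X = 12.5, p = 0.245383, fail to reject H0 at alpha = 0.05.


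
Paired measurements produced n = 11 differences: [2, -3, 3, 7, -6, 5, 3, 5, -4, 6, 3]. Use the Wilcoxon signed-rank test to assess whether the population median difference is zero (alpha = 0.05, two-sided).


Step 1: Drop any zero differences (none here) and take |d_i|.
|d| = [2, 3, 3, 7, 6, 5, 3, 5, 4, 6, 3]
Step 2: Midrank |d_i| (ties get averaged ranks).
ranks: |2|->1, |3|->3.5, |3|->3.5, |7|->11, |6|->9.5, |5|->7.5, |3|->3.5, |5|->7.5, |4|->6, |6|->9.5, |3|->3.5
Step 3: Attach original signs; sum ranks with positive sign and with negative sign.
W+ = 1 + 3.5 + 11 + 7.5 + 3.5 + 7.5 + 9.5 + 3.5 = 47
W- = 3.5 + 9.5 + 6 = 19
(Check: W+ + W- = 66 should equal n(n+1)/2 = 66.)
Step 4: Test statistic W = min(W+, W-) = 19.
Step 5: Ties in |d|, so use the tie-corrected normal approximation.
        E[W] = n(n+1)/4 = 11*12/4 = 33.
        Tie groups: |d|=3 (t=4), |d|=5 (t=2), |d|=6 (t=2); sum(t^3 - t) = 72.
        Var[W] = n(n+1)(2n+1)/24 - sum(t^3-t)/48 = 3036/24 - 72/48 = 125.
        z = (W - E[W]) / sqrt(Var[W]) = (19 - 33) / 11.1803 = -1.2522.
        Two-sided p = 2*Phi(z) = 0.210498.
Step 6: alpha = 0.05. fail to reject H0.

W+ = 47, W- = 19, W = min = 19, p = 0.210498, fail to reject H0.


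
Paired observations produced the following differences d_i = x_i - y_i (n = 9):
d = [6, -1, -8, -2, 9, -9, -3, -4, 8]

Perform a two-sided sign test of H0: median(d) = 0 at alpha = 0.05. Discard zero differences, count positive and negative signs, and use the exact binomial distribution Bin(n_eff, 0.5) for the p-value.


Step 1: Discard zero differences. Original n = 9; n_eff = number of nonzero differences = 9.
Nonzero differences (with sign): +6, -1, -8, -2, +9, -9, -3, -4, +8
Step 2: Count signs: positive = 3, negative = 6.
Step 3: Under H0: P(positive) = 0.5, so the number of positives S ~ Bin(9, 0.5).
Step 4: Two-sided exact p-value = sum of Bin(9,0.5) probabilities at or below the observed probability = 0.507812.
Step 5: alpha = 0.05. fail to reject H0.

n_eff = 9, pos = 3, neg = 6, p = 0.507812, fail to reject H0.


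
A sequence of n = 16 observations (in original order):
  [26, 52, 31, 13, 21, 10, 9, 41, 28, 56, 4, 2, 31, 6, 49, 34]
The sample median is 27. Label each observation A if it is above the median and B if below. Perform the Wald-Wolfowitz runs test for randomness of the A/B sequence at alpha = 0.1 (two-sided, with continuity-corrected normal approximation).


Step 1: Compute median = 27; label A = above, B = below.
Labels in order: BAABBBBAAABBABAA  (n_A = 8, n_B = 8)
Step 2: Count runs R = 8.
Step 3: Under H0 (random ordering), E[R] = 2*n_A*n_B/(n_A+n_B) + 1 = 2*8*8/16 + 1 = 9.0000.
        Var[R] = 2*n_A*n_B*(2*n_A*n_B - n_A - n_B) / ((n_A+n_B)^2 * (n_A+n_B-1)) = 14336/3840 = 3.7333.
        SD[R] = 1.9322.
Step 4: Continuity-corrected z = (R + 0.5 - E[R]) / SD[R] = (8 + 0.5 - 9.0000) / 1.9322 = -0.2588.
Step 5: Two-sided p-value via normal approximation = 2*(1 - Phi(|z|)) = 0.795809.
Step 6: alpha = 0.1. fail to reject H0.

R = 8, z = -0.2588, p = 0.795809, fail to reject H0.


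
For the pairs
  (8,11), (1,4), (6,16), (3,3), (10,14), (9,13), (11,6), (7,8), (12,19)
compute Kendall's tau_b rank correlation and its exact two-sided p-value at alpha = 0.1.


Step 1: Enumerate the 36 unordered pairs (i,j) with i<j and classify each by sign(x_j-x_i) * sign(y_j-y_i).
  (1,2):dx=-7,dy=-7->C; (1,3):dx=-2,dy=+5->D; (1,4):dx=-5,dy=-8->C; (1,5):dx=+2,dy=+3->C
  (1,6):dx=+1,dy=+2->C; (1,7):dx=+3,dy=-5->D; (1,8):dx=-1,dy=-3->C; (1,9):dx=+4,dy=+8->C
  (2,3):dx=+5,dy=+12->C; (2,4):dx=+2,dy=-1->D; (2,5):dx=+9,dy=+10->C; (2,6):dx=+8,dy=+9->C
  (2,7):dx=+10,dy=+2->C; (2,8):dx=+6,dy=+4->C; (2,9):dx=+11,dy=+15->C; (3,4):dx=-3,dy=-13->C
  (3,5):dx=+4,dy=-2->D; (3,6):dx=+3,dy=-3->D; (3,7):dx=+5,dy=-10->D; (3,8):dx=+1,dy=-8->D
  (3,9):dx=+6,dy=+3->C; (4,5):dx=+7,dy=+11->C; (4,6):dx=+6,dy=+10->C; (4,7):dx=+8,dy=+3->C
  (4,8):dx=+4,dy=+5->C; (4,9):dx=+9,dy=+16->C; (5,6):dx=-1,dy=-1->C; (5,7):dx=+1,dy=-8->D
  (5,8):dx=-3,dy=-6->C; (5,9):dx=+2,dy=+5->C; (6,7):dx=+2,dy=-7->D; (6,8):dx=-2,dy=-5->C
  (6,9):dx=+3,dy=+6->C; (7,8):dx=-4,dy=+2->D; (7,9):dx=+1,dy=+13->C; (8,9):dx=+5,dy=+11->C
Step 2: C = 26, D = 10, total pairs = 36.
Step 3: tau = (C - D)/(n(n-1)/2) = (26 - 10)/36 = 0.444444.
Step 4: Exact two-sided p-value (enumerate n! = 362880 permutations of y under H0): p = 0.119439.
Step 5: alpha = 0.1. fail to reject H0.

tau_b = 0.4444 (C=26, D=10), p = 0.119439, fail to reject H0.


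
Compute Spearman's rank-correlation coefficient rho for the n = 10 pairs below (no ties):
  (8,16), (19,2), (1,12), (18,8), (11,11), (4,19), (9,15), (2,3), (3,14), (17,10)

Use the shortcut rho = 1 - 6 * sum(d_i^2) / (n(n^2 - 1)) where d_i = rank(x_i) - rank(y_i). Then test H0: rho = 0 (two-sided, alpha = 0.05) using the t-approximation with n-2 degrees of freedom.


Step 1: Rank x and y separately (midranks; no ties here).
rank(x): 8->5, 19->10, 1->1, 18->9, 11->7, 4->4, 9->6, 2->2, 3->3, 17->8
rank(y): 16->9, 2->1, 12->6, 8->3, 11->5, 19->10, 15->8, 3->2, 14->7, 10->4
Step 2: d_i = R_x(i) - R_y(i); compute d_i^2.
  (5-9)^2=16, (10-1)^2=81, (1-6)^2=25, (9-3)^2=36, (7-5)^2=4, (4-10)^2=36, (6-8)^2=4, (2-2)^2=0, (3-7)^2=16, (8-4)^2=16
sum(d^2) = 234.
Step 3: rho = 1 - 6*234 / (10*(10^2 - 1)) = 1 - 1404/990 = -0.418182.
Step 4: Under H0, t = rho * sqrt((n-2)/(1-rho^2)) = -1.3021 ~ t(8).
Step 5: Two-sided p-value from the t-distribution with 8 df = 0.229113.
Step 6: alpha = 0.05. fail to reject H0.

rho = -0.4182, p = 0.229113, fail to reject H0 at alpha = 0.05.


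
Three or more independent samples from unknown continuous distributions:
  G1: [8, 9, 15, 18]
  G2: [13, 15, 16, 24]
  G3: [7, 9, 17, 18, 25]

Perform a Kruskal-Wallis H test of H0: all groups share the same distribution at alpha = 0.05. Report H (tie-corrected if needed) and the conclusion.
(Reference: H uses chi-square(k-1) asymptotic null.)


Step 1: Combine all N = 13 observations and assign midranks.
sorted (value, group, rank): (7,G3,1), (8,G1,2), (9,G1,3.5), (9,G3,3.5), (13,G2,5), (15,G1,6.5), (15,G2,6.5), (16,G2,8), (17,G3,9), (18,G1,10.5), (18,G3,10.5), (24,G2,12), (25,G3,13)
Step 2: Sum ranks within each group.
R_1 = 22.5 (n_1 = 4)
R_2 = 31.5 (n_2 = 4)
R_3 = 37 (n_3 = 5)
Step 3: H = 12/(N(N+1)) * sum(R_i^2/n_i) - 3(N+1)
     = 12/(13*14) * (22.5^2/4 + 31.5^2/4 + 37^2/5) - 3*14
     = 0.065934 * 648.425 - 42
     = 0.753297.
Step 4: Ties present; correction factor C = 1 - 18/(13^3 - 13) = 0.991758. Corrected H = 0.753297 / 0.991758 = 0.759557.
Step 5: Under H0, H ~ chi^2(2); p-value = 0.684013.
Step 6: alpha = 0.05. fail to reject H0.

H = 0.7596, df = 2, p = 0.684013, fail to reject H0.


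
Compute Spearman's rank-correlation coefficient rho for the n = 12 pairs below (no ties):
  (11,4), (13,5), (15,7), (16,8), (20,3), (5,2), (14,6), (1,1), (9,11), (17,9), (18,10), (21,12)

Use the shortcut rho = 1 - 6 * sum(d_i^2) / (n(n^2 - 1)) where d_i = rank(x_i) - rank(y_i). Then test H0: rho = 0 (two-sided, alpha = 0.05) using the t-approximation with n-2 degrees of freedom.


Step 1: Rank x and y separately (midranks; no ties here).
rank(x): 11->4, 13->5, 15->7, 16->8, 20->11, 5->2, 14->6, 1->1, 9->3, 17->9, 18->10, 21->12
rank(y): 4->4, 5->5, 7->7, 8->8, 3->3, 2->2, 6->6, 1->1, 11->11, 9->9, 10->10, 12->12
Step 2: d_i = R_x(i) - R_y(i); compute d_i^2.
  (4-4)^2=0, (5-5)^2=0, (7-7)^2=0, (8-8)^2=0, (11-3)^2=64, (2-2)^2=0, (6-6)^2=0, (1-1)^2=0, (3-11)^2=64, (9-9)^2=0, (10-10)^2=0, (12-12)^2=0
sum(d^2) = 128.
Step 3: rho = 1 - 6*128 / (12*(12^2 - 1)) = 1 - 768/1716 = 0.552448.
Step 4: Under H0, t = rho * sqrt((n-2)/(1-rho^2)) = 2.0959 ~ t(10).
Step 5: Two-sided p-value from the t-distribution with 10 df = 0.062511.
Step 6: alpha = 0.05. fail to reject H0.

rho = 0.5524, p = 0.062511, fail to reject H0 at alpha = 0.05.


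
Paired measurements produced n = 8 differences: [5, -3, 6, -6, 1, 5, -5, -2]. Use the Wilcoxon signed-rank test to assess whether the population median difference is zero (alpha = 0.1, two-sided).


Step 1: Drop any zero differences (none here) and take |d_i|.
|d| = [5, 3, 6, 6, 1, 5, 5, 2]
Step 2: Midrank |d_i| (ties get averaged ranks).
ranks: |5|->5, |3|->3, |6|->7.5, |6|->7.5, |1|->1, |5|->5, |5|->5, |2|->2
Step 3: Attach original signs; sum ranks with positive sign and with negative sign.
W+ = 5 + 7.5 + 1 + 5 = 18.5
W- = 3 + 7.5 + 5 + 2 = 17.5
(Check: W+ + W- = 36 should equal n(n+1)/2 = 36.)
Step 4: Test statistic W = min(W+, W-) = 17.5.
Step 5: Ties in |d|, so use the tie-corrected normal approximation.
        E[W] = n(n+1)/4 = 8*9/4 = 18.
        Tie groups: |d|=5 (t=3), |d|=6 (t=2); sum(t^3 - t) = 30.
        Var[W] = n(n+1)(2n+1)/24 - sum(t^3-t)/48 = 1224/24 - 30/48 = 50.375.
        z = (W - E[W]) / sqrt(Var[W]) = (17.5 - 18) / 7.0975 = -0.0704.
        Two-sided p = 2*Phi(z) = 0.943838.
Step 6: alpha = 0.1. fail to reject H0.

W+ = 18.5, W- = 17.5, W = min = 17.5, p = 0.943838, fail to reject H0.


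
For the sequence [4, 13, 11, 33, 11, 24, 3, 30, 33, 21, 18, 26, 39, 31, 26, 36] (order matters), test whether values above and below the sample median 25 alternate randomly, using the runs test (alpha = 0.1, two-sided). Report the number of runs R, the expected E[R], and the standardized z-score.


Step 1: Compute median = 25; label A = above, B = below.
Labels in order: BBBABBBAABBAAAAA  (n_A = 8, n_B = 8)
Step 2: Count runs R = 6.
Step 3: Under H0 (random ordering), E[R] = 2*n_A*n_B/(n_A+n_B) + 1 = 2*8*8/16 + 1 = 9.0000.
        Var[R] = 2*n_A*n_B*(2*n_A*n_B - n_A - n_B) / ((n_A+n_B)^2 * (n_A+n_B-1)) = 14336/3840 = 3.7333.
        SD[R] = 1.9322.
Step 4: Continuity-corrected z = (R + 0.5 - E[R]) / SD[R] = (6 + 0.5 - 9.0000) / 1.9322 = -1.2939.
Step 5: Two-sided p-value via normal approximation = 2*(1 - Phi(|z|)) = 0.195709.
Step 6: alpha = 0.1. fail to reject H0.

R = 6, z = -1.2939, p = 0.195709, fail to reject H0.


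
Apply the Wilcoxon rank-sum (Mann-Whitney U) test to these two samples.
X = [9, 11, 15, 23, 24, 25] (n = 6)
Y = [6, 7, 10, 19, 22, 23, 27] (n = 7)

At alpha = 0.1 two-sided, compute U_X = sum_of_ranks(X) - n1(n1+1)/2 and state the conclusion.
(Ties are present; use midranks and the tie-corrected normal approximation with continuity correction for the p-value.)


Step 1: Combine and sort all 13 observations; assign midranks.
sorted (value, group): (6,Y), (7,Y), (9,X), (10,Y), (11,X), (15,X), (19,Y), (22,Y), (23,X), (23,Y), (24,X), (25,X), (27,Y)
ranks: 6->1, 7->2, 9->3, 10->4, 11->5, 15->6, 19->7, 22->8, 23->9.5, 23->9.5, 24->11, 25->12, 27->13
Step 2: Rank sum for X: R1 = 3 + 5 + 6 + 9.5 + 11 + 12 = 46.5.
Step 3: U_X = R1 - n1(n1+1)/2 = 46.5 - 6*7/2 = 46.5 - 21 = 25.5.
       U_Y = n1*n2 - U_X = 42 - 25.5 = 16.5.
Step 4: Ties are present, so use the tie-corrected normal approximation (with continuity correction) for the p-value.
Step 5: p-value = 0.567176; compare to alpha = 0.1. fail to reject H0.

U_X = 25.5, p = 0.567176, fail to reject H0 at alpha = 0.1.


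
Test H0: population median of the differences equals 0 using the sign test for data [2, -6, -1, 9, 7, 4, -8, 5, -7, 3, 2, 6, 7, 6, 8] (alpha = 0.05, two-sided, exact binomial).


Step 1: Discard zero differences. Original n = 15; n_eff = number of nonzero differences = 15.
Nonzero differences (with sign): +2, -6, -1, +9, +7, +4, -8, +5, -7, +3, +2, +6, +7, +6, +8
Step 2: Count signs: positive = 11, negative = 4.
Step 3: Under H0: P(positive) = 0.5, so the number of positives S ~ Bin(15, 0.5).
Step 4: Two-sided exact p-value = sum of Bin(15,0.5) probabilities at or below the observed probability = 0.118469.
Step 5: alpha = 0.05. fail to reject H0.

n_eff = 15, pos = 11, neg = 4, p = 0.118469, fail to reject H0.


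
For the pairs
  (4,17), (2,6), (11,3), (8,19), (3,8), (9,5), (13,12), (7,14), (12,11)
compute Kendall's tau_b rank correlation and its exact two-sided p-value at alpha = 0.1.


Step 1: Enumerate the 36 unordered pairs (i,j) with i<j and classify each by sign(x_j-x_i) * sign(y_j-y_i).
  (1,2):dx=-2,dy=-11->C; (1,3):dx=+7,dy=-14->D; (1,4):dx=+4,dy=+2->C; (1,5):dx=-1,dy=-9->C
  (1,6):dx=+5,dy=-12->D; (1,7):dx=+9,dy=-5->D; (1,8):dx=+3,dy=-3->D; (1,9):dx=+8,dy=-6->D
  (2,3):dx=+9,dy=-3->D; (2,4):dx=+6,dy=+13->C; (2,5):dx=+1,dy=+2->C; (2,6):dx=+7,dy=-1->D
  (2,7):dx=+11,dy=+6->C; (2,8):dx=+5,dy=+8->C; (2,9):dx=+10,dy=+5->C; (3,4):dx=-3,dy=+16->D
  (3,5):dx=-8,dy=+5->D; (3,6):dx=-2,dy=+2->D; (3,7):dx=+2,dy=+9->C; (3,8):dx=-4,dy=+11->D
  (3,9):dx=+1,dy=+8->C; (4,5):dx=-5,dy=-11->C; (4,6):dx=+1,dy=-14->D; (4,7):dx=+5,dy=-7->D
  (4,8):dx=-1,dy=-5->C; (4,9):dx=+4,dy=-8->D; (5,6):dx=+6,dy=-3->D; (5,7):dx=+10,dy=+4->C
  (5,8):dx=+4,dy=+6->C; (5,9):dx=+9,dy=+3->C; (6,7):dx=+4,dy=+7->C; (6,8):dx=-2,dy=+9->D
  (6,9):dx=+3,dy=+6->C; (7,8):dx=-6,dy=+2->D; (7,9):dx=-1,dy=-1->C; (8,9):dx=+5,dy=-3->D
Step 2: C = 18, D = 18, total pairs = 36.
Step 3: tau = (C - D)/(n(n-1)/2) = (18 - 18)/36 = 0.000000.
Step 4: Exact two-sided p-value (enumerate n! = 362880 permutations of y under H0): p = 1.000000.
Step 5: alpha = 0.1. fail to reject H0.

tau_b = 0.0000 (C=18, D=18), p = 1.000000, fail to reject H0.


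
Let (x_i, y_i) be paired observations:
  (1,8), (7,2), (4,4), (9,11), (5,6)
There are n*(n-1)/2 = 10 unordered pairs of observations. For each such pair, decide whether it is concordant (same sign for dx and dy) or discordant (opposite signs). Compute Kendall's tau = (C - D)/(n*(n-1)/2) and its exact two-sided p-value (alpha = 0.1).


Step 1: Enumerate the 10 unordered pairs (i,j) with i<j and classify each by sign(x_j-x_i) * sign(y_j-y_i).
  (1,2):dx=+6,dy=-6->D; (1,3):dx=+3,dy=-4->D; (1,4):dx=+8,dy=+3->C; (1,5):dx=+4,dy=-2->D
  (2,3):dx=-3,dy=+2->D; (2,4):dx=+2,dy=+9->C; (2,5):dx=-2,dy=+4->D; (3,4):dx=+5,dy=+7->C
  (3,5):dx=+1,dy=+2->C; (4,5):dx=-4,dy=-5->C
Step 2: C = 5, D = 5, total pairs = 10.
Step 3: tau = (C - D)/(n(n-1)/2) = (5 - 5)/10 = 0.000000.
Step 4: Exact two-sided p-value (enumerate n! = 120 permutations of y under H0): p = 1.000000.
Step 5: alpha = 0.1. fail to reject H0.

tau_b = 0.0000 (C=5, D=5), p = 1.000000, fail to reject H0.


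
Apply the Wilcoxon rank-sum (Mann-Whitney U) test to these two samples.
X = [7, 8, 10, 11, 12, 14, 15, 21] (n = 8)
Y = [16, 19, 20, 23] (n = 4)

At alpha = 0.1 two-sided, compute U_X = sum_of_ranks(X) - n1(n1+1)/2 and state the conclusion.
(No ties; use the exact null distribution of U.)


Step 1: Combine and sort all 12 observations; assign midranks.
sorted (value, group): (7,X), (8,X), (10,X), (11,X), (12,X), (14,X), (15,X), (16,Y), (19,Y), (20,Y), (21,X), (23,Y)
ranks: 7->1, 8->2, 10->3, 11->4, 12->5, 14->6, 15->7, 16->8, 19->9, 20->10, 21->11, 23->12
Step 2: Rank sum for X: R1 = 1 + 2 + 3 + 4 + 5 + 6 + 7 + 11 = 39.
Step 3: U_X = R1 - n1(n1+1)/2 = 39 - 8*9/2 = 39 - 36 = 3.
       U_Y = n1*n2 - U_X = 32 - 3 = 29.
Step 4: No ties, so the exact null distribution of U (based on enumerating the C(12,8) = 495 equally likely rank assignments) gives the two-sided p-value.
Step 5: p-value = 0.028283; compare to alpha = 0.1. reject H0.

U_X = 3, p = 0.028283, reject H0 at alpha = 0.1.


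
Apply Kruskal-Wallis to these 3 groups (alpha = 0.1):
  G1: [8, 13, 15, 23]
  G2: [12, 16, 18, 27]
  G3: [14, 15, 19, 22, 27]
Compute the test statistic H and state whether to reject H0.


Step 1: Combine all N = 13 observations and assign midranks.
sorted (value, group, rank): (8,G1,1), (12,G2,2), (13,G1,3), (14,G3,4), (15,G1,5.5), (15,G3,5.5), (16,G2,7), (18,G2,8), (19,G3,9), (22,G3,10), (23,G1,11), (27,G2,12.5), (27,G3,12.5)
Step 2: Sum ranks within each group.
R_1 = 20.5 (n_1 = 4)
R_2 = 29.5 (n_2 = 4)
R_3 = 41 (n_3 = 5)
Step 3: H = 12/(N(N+1)) * sum(R_i^2/n_i) - 3(N+1)
     = 12/(13*14) * (20.5^2/4 + 29.5^2/4 + 41^2/5) - 3*14
     = 0.065934 * 658.825 - 42
     = 1.439011.
Step 4: Ties present; correction factor C = 1 - 12/(13^3 - 13) = 0.994505. Corrected H = 1.439011 / 0.994505 = 1.446961.
Step 5: Under H0, H ~ chi^2(2); p-value = 0.485061.
Step 6: alpha = 0.1. fail to reject H0.

H = 1.4470, df = 2, p = 0.485061, fail to reject H0.


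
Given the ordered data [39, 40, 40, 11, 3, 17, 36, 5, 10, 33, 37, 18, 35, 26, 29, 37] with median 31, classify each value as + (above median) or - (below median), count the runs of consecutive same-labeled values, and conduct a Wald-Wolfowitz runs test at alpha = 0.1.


Step 1: Compute median = 31; label A = above, B = below.
Labels in order: AAABBBABBAABABBA  (n_A = 8, n_B = 8)
Step 2: Count runs R = 9.
Step 3: Under H0 (random ordering), E[R] = 2*n_A*n_B/(n_A+n_B) + 1 = 2*8*8/16 + 1 = 9.0000.
        Var[R] = 2*n_A*n_B*(2*n_A*n_B - n_A - n_B) / ((n_A+n_B)^2 * (n_A+n_B-1)) = 14336/3840 = 3.7333.
        SD[R] = 1.9322.
Step 4: R = E[R], so z = 0 with no continuity correction.
Step 5: Two-sided p-value via normal approximation = 2*(1 - Phi(|z|)) = 1.000000.
Step 6: alpha = 0.1. fail to reject H0.

R = 9, z = 0.0000, p = 1.000000, fail to reject H0.


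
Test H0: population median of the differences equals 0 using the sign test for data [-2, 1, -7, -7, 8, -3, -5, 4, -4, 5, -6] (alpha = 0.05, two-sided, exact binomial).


Step 1: Discard zero differences. Original n = 11; n_eff = number of nonzero differences = 11.
Nonzero differences (with sign): -2, +1, -7, -7, +8, -3, -5, +4, -4, +5, -6
Step 2: Count signs: positive = 4, negative = 7.
Step 3: Under H0: P(positive) = 0.5, so the number of positives S ~ Bin(11, 0.5).
Step 4: Two-sided exact p-value = sum of Bin(11,0.5) probabilities at or below the observed probability = 0.548828.
Step 5: alpha = 0.05. fail to reject H0.

n_eff = 11, pos = 4, neg = 7, p = 0.548828, fail to reject H0.


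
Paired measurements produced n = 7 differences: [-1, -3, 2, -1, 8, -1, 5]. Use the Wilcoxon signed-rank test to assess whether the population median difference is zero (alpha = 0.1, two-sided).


Step 1: Drop any zero differences (none here) and take |d_i|.
|d| = [1, 3, 2, 1, 8, 1, 5]
Step 2: Midrank |d_i| (ties get averaged ranks).
ranks: |1|->2, |3|->5, |2|->4, |1|->2, |8|->7, |1|->2, |5|->6
Step 3: Attach original signs; sum ranks with positive sign and with negative sign.
W+ = 4 + 7 + 6 = 17
W- = 2 + 5 + 2 + 2 = 11
(Check: W+ + W- = 28 should equal n(n+1)/2 = 28.)
Step 4: Test statistic W = min(W+, W-) = 11.
Step 5: Ties in |d|, so use the tie-corrected normal approximation.
        E[W] = n(n+1)/4 = 7*8/4 = 14.
        Tie groups: |d|=1 (t=3); sum(t^3 - t) = 24.
        Var[W] = n(n+1)(2n+1)/24 - sum(t^3-t)/48 = 840/24 - 24/48 = 34.5.
        z = (W - E[W]) / sqrt(Var[W]) = (11 - 14) / 5.8737 = -0.5108.
        Two-sided p = 2*Phi(z) = 0.609523.
Step 6: alpha = 0.1. fail to reject H0.

W+ = 17, W- = 11, W = min = 11, p = 0.609523, fail to reject H0.
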